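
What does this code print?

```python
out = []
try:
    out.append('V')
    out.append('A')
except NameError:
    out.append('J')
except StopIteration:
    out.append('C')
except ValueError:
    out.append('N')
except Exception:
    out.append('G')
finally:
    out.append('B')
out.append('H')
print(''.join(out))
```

Execution trace: 'V' (try body) → 'A' (try body, no exception) → 'B' (finally) → 'H' (after the try/except). Output: VABH

Answer: VABH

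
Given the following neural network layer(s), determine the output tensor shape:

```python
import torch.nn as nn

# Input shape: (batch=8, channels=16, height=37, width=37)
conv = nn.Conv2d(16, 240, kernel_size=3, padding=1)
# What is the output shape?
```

Input: (8, 16, 37, 37) -> Output: (8, 240, 37, 37)

Answer: (8, 240, 37, 37)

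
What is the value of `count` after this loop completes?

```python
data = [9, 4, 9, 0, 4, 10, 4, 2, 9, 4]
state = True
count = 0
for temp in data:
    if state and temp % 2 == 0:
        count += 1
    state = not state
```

Count even values at even positions
`count` takes the values: 0 → 1 → 2

Answer: 2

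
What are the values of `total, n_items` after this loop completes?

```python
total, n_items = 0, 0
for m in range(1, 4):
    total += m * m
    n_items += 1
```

Sum of squares and count
`total, n_items` takes the values: (0, 0) → (1, 0) → (1, 1) → (5, 1) → (5, 2) → (14, 2) → (14, 3)

Answer: 14, 3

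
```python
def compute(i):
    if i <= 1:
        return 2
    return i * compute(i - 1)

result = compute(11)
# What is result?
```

compute(11) = 11 * 10 * 9 * 8 * 7 * 6 * 5 * 4 * 3 * 2 * 2 = 79833600

Answer: 79833600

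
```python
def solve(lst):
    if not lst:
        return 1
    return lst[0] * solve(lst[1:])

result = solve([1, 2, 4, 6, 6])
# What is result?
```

Product over [1, 2, 4, 6, 6] = 1 * 2 * 4 * 6 * 6 = 288

Answer: 288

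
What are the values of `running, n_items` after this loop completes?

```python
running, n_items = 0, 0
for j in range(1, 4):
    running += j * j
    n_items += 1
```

Sum of squares and count
`running, n_items` takes the values: (0, 0) → (1, 0) → (1, 1) → (5, 1) → (5, 2) → (14, 2) → (14, 3)

Answer: 14, 3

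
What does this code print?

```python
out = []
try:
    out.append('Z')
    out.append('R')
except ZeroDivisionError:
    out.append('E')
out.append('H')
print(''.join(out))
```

Execution trace: 'Z' (try body) → 'R' (try body, no exception) → 'H' (after the try/except). Output: ZRH

Answer: ZRH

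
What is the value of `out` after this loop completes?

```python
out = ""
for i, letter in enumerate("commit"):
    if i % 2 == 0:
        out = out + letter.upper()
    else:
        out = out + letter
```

Uppercase even positions in 'commit'
`out` takes the values: "" → "C" → "Co" → "CoM" → "CoMm" → "CoMmI" → "CoMmIt"

Answer: "CoMmIt"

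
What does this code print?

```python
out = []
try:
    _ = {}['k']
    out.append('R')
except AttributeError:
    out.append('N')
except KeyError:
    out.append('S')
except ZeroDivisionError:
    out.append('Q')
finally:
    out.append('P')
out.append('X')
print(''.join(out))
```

Execution trace: 'S' (except KeyError) → 'P' (finally) → 'X' (after the try/except). Output: SPX

Answer: SPX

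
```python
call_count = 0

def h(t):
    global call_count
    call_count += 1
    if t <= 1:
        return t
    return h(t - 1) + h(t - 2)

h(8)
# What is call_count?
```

Calls(t) = 1 + Calls(t-1) + Calls(t-2); Calls(0)=Calls(1)=1. For t=8 this gives 67.

Answer: 67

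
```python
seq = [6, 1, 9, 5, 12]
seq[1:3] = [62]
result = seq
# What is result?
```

Trace:
`seq = [6, 1, 9, 5, 12]` → seq = [6, 1, 9, 5, 12]
`seq[1:3] = [62]` → seq = [6, 62, 5, 12]
`result = seq` → result = [6, 62, 5, 12]
So result = [6, 62, 5, 12]

Answer: [6, 62, 5, 12]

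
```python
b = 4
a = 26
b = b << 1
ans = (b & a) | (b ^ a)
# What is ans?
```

Trace:
`b = 4` → b = 4
`a = 26` → a = 26
`b = b << 1` → b = 8
`ans = (b & a) | (b ^ a)` → ans = 26
So ans = 26

Answer: 26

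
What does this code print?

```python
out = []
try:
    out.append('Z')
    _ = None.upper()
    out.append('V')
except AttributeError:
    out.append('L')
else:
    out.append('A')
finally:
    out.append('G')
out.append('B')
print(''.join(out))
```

Execution trace: 'Z' (try body) → 'L' (except AttributeError) → 'G' (finally) → 'B' (after the try/except). Output: ZLGB

Answer: ZLGB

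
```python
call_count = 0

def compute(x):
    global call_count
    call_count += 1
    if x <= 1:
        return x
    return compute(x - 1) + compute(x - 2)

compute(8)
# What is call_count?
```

Calls(x) = 1 + Calls(x-1) + Calls(x-2); Calls(0)=Calls(1)=1. For x=8 this gives 67.

Answer: 67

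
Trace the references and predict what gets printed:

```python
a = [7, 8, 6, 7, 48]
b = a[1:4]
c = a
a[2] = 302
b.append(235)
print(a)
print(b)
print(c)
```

Key concept: slice vs alias.
Step by step:
`a = [7, 8, 6, 7, 48]` → a = [7, 8, 6, 7, 48]
`b = a[1:4]` → b = [8, 6, 7]
`c = a` → c = [7, 8, 6, 7, 48] (same object as a)
`a[2] = 302` → a = [7, 8, 302, 7, 48] (same object as c); c = [7, 8, 302, 7, 48] (same object as a)
`b.append(235)` → b = [8, 6, 7, 235]
`print(a)` → prints [7, 8, 302, 7, 48]
`print(b)` → prints [8, 6, 7, 235]
`print(c)` → prints [7, 8, 302, 7, 48]

Answer:
[7, 8, 302, 7, 48]
[8, 6, 7, 235]
[7, 8, 302, 7, 48]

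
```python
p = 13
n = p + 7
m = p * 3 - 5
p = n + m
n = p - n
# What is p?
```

Trace:
`p = 13` → p = 13
`n = p + 7` → n = 20
`m = p * 3 - 5` → m = 34
`p = n + m` → p = 54
`n = p - n` → n = 34
So p = 54

Answer: 54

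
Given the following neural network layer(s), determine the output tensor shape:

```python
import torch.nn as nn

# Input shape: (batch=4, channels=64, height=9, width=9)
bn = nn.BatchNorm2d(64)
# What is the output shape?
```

Input: (4, 64, 9, 9) -> Output: (4, 64, 9, 9)

Answer: (4, 64, 9, 9)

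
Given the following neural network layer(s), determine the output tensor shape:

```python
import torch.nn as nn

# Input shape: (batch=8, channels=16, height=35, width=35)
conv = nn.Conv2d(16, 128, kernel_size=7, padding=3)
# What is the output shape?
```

Input: (8, 16, 35, 35) -> Output: (8, 128, 35, 35)

Answer: (8, 128, 35, 35)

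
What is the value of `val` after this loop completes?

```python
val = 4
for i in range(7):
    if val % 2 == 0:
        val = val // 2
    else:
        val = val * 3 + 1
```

Collatz-style transformation from 4
`val` takes the values: 4 → 2 → 1 → 4 → 2 → 1 → 4 → 2

Answer: 2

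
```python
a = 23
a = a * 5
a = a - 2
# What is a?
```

Trace:
`a = 23` → a = 23
`a = a * 5` → a = 115
`a = a - 2` → a = 113
So a = 113

Answer: 113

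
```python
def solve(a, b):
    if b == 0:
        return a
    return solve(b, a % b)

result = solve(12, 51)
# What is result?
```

solve(12, 51) -> solve(51, 12) -> solve(12, 3) -> solve(3, 0) -> 3

Answer: 3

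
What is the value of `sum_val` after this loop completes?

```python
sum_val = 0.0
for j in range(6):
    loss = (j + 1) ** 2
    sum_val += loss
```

Sum of squared losses 1² + 2² + ... + 6²
`sum_val` takes the values: 0.0 → 1.0 → 5.0 → 14.0 → 30.0 → 55.0 → 91.0

Answer: 91.0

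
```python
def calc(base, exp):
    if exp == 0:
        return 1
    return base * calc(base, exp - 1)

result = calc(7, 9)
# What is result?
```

calc(7, 9) = 7 * 7 * 7 * 7 * 7 * 7 * 7 * 7 * 7 = 40353607

Answer: 40353607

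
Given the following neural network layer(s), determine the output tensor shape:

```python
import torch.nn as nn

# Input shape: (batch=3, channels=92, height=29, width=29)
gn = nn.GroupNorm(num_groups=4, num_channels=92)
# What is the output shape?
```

Input: (3, 92, 29, 29) -> Output: (3, 92, 29, 29)

Answer: (3, 92, 29, 29)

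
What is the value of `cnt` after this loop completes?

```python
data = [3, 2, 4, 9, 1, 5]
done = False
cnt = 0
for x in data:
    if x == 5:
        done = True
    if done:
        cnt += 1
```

Count elements after first 5 in [3, 2, 4, 9, 1, 5]
`cnt` takes the values: 0 → 1

Answer: 1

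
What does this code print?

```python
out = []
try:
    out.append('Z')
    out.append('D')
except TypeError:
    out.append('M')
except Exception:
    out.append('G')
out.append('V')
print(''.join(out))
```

Execution trace: 'Z' (try body) → 'D' (try body, no exception) → 'V' (after the try/except). Output: ZDV

Answer: ZDV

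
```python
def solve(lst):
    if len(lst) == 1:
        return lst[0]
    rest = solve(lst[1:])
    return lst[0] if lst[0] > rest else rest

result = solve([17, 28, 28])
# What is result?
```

Recursive max over [17, 28, 28] = 28

Answer: 28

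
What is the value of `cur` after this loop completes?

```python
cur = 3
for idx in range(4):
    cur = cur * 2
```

Multiply by 2, 4 times: 3 * 2^4 = 48
`cur` takes the values: 3 → 6 → 12 → 24 → 48

Answer: 48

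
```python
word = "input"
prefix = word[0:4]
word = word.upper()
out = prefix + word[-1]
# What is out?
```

Trace:
`word = "input"` → word = 'input'
`prefix = word[0:4]` → prefix = 'inpu'
`word = word.upper()` → word = 'INPUT'
`out = prefix + word[-1]` → out = 'inpuT'
So out = 'inpuT'

Answer: 'inpuT'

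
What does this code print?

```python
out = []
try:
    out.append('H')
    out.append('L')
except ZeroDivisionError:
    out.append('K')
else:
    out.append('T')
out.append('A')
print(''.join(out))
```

Execution trace: 'H' (try body) → 'L' (try body, no exception) → 'T' (else) → 'A' (after the try/except). Output: HLTA

Answer: HLTA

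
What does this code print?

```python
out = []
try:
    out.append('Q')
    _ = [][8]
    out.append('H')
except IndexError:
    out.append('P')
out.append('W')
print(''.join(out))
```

Execution trace: 'Q' (try body) → 'P' (except IndexError) → 'W' (after the try/except). Output: QPW

Answer: QPW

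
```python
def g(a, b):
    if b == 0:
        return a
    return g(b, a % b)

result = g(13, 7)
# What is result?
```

g(13, 7) -> g(7, 6) -> g(6, 1) -> g(1, 0) -> 1

Answer: 1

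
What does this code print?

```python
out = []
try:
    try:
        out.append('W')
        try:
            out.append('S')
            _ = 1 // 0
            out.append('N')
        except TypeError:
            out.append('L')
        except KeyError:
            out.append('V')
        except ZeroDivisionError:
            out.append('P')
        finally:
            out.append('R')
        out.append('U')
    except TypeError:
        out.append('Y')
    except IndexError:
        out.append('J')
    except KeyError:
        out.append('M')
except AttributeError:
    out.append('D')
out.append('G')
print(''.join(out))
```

Execution trace: 'W' (try body) → 'S' (inner try body) → 'P' (inner except ZeroDivisionError) → 'R' (inner finally) → 'U' (try body, no exception) → 'G' (after the try/except). Output: WSPRUG

Answer: WSPRUG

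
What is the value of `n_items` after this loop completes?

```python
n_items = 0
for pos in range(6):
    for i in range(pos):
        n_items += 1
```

Triangle number: 0+1+2+...+5
`n_items` takes the values: 0 → 1 → 2 → 3 → 4 → 5 → 6 → 7 → 8 → 9 → 10 → 11 → 12 → 13 → 14 → 15

Answer: 15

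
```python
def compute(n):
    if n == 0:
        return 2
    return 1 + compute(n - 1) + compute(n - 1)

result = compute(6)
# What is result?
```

compute(n) = 1 + 2·compute(n-1), compute(0)=2. Closed form: (2+1)·2^6 - 1 = 191.

Answer: 191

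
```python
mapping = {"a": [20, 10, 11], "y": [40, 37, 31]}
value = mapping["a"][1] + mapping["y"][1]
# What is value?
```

Trace:
`mapping = {"a": [20, 10, 11], "y": [40, 37, 31]}` → mapping = {'a': [20, 10, 11], 'y': [40, 37, 31]}
`value = mapping["a"][1] + mapping["y"][1]` → value = 47
So value = 47

Answer: 47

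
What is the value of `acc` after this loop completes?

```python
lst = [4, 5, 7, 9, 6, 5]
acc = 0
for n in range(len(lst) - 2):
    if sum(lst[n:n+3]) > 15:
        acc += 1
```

Count windows with sum > 15
`acc` takes the values: 0 → 1 → 2 → 3 → 4

Answer: 4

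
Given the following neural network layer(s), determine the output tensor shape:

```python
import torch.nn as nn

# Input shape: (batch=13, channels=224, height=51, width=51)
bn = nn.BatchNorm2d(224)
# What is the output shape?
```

Input: (13, 224, 51, 51) -> Output: (13, 224, 51, 51)

Answer: (13, 224, 51, 51)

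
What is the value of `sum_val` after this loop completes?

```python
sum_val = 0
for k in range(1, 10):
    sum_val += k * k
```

Sum of squares 1² to 9² = 285
`sum_val` takes the values: 0 → 1 → 5 → 14 → 30 → 55 → 91 → 140 → 204 → 285

Answer: 285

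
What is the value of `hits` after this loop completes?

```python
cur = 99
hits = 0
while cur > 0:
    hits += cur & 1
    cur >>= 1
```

Count set bits in 99 (binary: 0b1100011)
`hits` takes the values: 0 → 1 → 2 → 3 → 4

Answer: 4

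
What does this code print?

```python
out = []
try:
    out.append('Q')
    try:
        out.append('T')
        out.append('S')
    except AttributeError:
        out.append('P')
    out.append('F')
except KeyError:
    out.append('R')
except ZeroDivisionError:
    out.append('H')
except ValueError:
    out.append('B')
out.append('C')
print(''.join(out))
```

Execution trace: 'Q' (try body) → 'T' (inner try body) → 'S' (inner try body, no exception) → 'F' (try body, no exception) → 'C' (after the try/except). Output: QTSFC

Answer: QTSFC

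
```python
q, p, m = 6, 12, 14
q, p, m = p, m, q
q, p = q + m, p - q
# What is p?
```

Trace:
`q, p, m = 6, 12, 14` → q = 6; p = 12; m = 14
`q, p, m = p, m, q` → q = 12; p = 14; m = 6
`q, p = q + m, p - q` → q = 18; p = 2
So p = 2

Answer: 2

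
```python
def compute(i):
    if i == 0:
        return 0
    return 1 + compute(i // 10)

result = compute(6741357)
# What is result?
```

Count of digits of 6741357: 7

Answer: 7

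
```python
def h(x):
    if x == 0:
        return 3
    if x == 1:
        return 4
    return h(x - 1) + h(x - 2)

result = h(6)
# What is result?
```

Build up from base cases: h(0)=3, h(1)=4, h(2)=7, h(3)=11, h(4)=18, h(5)=29, h(6)=47

Answer: 47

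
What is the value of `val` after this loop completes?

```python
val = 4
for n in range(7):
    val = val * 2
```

Multiply by 2, 7 times: 4 * 2^7 = 512
`val` takes the values: 4 → 8 → 16 → 32 → 64 → 128 → 256 → 512

Answer: 512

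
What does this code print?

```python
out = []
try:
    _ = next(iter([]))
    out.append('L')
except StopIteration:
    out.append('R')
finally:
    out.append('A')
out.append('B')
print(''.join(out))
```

Execution trace: 'R' (except StopIteration) → 'A' (finally) → 'B' (after the try/except). Output: RAB

Answer: RAB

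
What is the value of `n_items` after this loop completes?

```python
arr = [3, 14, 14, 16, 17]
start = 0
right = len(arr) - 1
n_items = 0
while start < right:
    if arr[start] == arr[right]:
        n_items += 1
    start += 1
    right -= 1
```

Count matching pairs from ends
`n_items` takes the values: 0

Answer: 0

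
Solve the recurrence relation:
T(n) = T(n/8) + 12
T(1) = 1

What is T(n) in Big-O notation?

Each step divides n by 8 and adds 12. After log_8(n) steps we reach T(1)=1. So T(n) = 12·log_8(n) + 1 = O(log n).

Answer: O(log n)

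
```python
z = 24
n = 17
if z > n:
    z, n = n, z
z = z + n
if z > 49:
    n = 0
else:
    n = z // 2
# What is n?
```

Trace:
`z = 24` → z = 24
`n = 17` → n = 17
`if z > n: ...` → z > n is True → z = 17; n = 24
`z = z + n` → z = 41
`if z > 49: ...` → z > 49 is False, take else branch → n = 20
So n = 20

Answer: 20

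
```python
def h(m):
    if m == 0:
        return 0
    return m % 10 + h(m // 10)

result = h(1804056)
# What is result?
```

Sum of digits of 1804056: 6 + 5 + 0 + 4 + 0 + 8 + 1 = 24

Answer: 24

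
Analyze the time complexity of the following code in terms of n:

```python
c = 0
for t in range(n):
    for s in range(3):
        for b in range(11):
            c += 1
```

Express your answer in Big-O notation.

Each loop level contributes: n × 1 × 1. Multiplying the contributions gives O(n).

Answer: O(n)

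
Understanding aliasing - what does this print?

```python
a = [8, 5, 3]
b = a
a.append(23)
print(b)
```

Key concept: basic list aliasing.
Step by step:
`a = [8, 5, 3]` → a = [8, 5, 3]
`b = a` → b = [8, 5, 3] (same object as a)
`a.append(23)` → a = [8, 5, 3, 23] (same object as b); b = [8, 5, 3, 23] (same object as a)
`print(b)` → prints [8, 5, 3, 23]

Answer: [8, 5, 3, 23]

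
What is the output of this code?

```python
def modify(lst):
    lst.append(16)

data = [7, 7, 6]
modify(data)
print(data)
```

Key concept: function modifies passed list.
Step by step:
`data = [7, 7, 6]` → data = [7, 7, 6]
`modify(data)` → data = [7, 7, 6, 16]
`print(data)` → prints [7, 7, 6, 16]

Answer: [7, 7, 6, 16]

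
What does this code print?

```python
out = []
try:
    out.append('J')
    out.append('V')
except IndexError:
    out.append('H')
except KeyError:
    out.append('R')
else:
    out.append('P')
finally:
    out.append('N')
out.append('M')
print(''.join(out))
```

Execution trace: 'J' (try body) → 'V' (try body, no exception) → 'P' (else) → 'N' (finally) → 'M' (after the try/except). Output: JVPNM

Answer: JVPNM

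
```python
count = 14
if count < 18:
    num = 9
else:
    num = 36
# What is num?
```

Trace:
`count = 14` → count = 14
`if count < 18: ...` → count < 18 is True → num = 9
So num = 9

Answer: 9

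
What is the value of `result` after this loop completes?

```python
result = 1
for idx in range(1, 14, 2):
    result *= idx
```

Product of 1, 3, 5, ... up to 13
`result` takes the values: 1 → 3 → 15 → 105 → 945 → 10395 → 135135

Answer: 135135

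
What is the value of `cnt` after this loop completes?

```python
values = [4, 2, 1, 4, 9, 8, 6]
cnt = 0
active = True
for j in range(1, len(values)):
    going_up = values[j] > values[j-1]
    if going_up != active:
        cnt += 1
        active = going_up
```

Count direction changes in [4, 2, 1, 4, 9, 8, 6]
`cnt` takes the values: 0 → 1 → 2 → 3

Answer: 3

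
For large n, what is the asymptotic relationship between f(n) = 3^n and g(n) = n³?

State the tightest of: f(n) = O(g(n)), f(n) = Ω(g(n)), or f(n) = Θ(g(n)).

3^n vs n³: f(n) = Ω(g(n)) but not O(g(n)) — 3^n grows strictly faster than n³.

Answer: f(n) = Ω(g(n)) but not O(g(n)) — 3^n grows strictly faster than n³.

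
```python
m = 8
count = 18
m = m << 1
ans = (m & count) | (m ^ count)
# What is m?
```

Trace:
`m = 8` → m = 8
`count = 18` → count = 18
`m = m << 1` → m = 16
`ans = (m & count) | (m ^ count)` → ans = 18
So m = 16

Answer: 16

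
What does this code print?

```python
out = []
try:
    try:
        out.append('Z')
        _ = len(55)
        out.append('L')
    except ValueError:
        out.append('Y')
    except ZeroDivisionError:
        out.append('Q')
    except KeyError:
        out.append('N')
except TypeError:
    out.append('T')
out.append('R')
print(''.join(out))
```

Execution trace: 'Z' (try body) → 'T' (outer except TypeError) → 'R' (after the try/except). Output: ZTR

Answer: ZTR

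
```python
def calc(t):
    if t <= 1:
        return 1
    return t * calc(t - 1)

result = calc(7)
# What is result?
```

calc(7) = 7 * 6 * 5 * 4 * 3 * 2 * 1 = 5040

Answer: 5040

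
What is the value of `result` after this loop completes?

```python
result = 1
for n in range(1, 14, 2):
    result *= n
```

Product of 1, 3, 5, ... up to 13
`result` takes the values: 1 → 3 → 15 → 105 → 945 → 10395 → 135135

Answer: 135135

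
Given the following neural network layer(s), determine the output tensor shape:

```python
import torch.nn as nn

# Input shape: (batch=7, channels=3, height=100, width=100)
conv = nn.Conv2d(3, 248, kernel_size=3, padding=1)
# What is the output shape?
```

Input: (7, 3, 100, 100) -> Output: (7, 248, 100, 100)

Answer: (7, 248, 100, 100)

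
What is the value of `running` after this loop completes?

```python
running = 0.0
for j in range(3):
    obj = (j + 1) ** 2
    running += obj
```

Sum of squared losses 1² + 2² + ... + 3²
`running` takes the values: 0.0 → 1.0 → 5.0 → 14.0

Answer: 14.0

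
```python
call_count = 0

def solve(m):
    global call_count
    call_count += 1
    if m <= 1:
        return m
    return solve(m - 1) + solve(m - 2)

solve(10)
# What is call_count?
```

Calls(m) = 1 + Calls(m-1) + Calls(m-2); Calls(0)=Calls(1)=1. For m=10 this gives 177.

Answer: 177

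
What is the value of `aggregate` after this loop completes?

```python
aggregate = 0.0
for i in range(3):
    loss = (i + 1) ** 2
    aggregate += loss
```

Sum of squared losses 1² + 2² + ... + 3²
`aggregate` takes the values: 0.0 → 1.0 → 5.0 → 14.0

Answer: 14.0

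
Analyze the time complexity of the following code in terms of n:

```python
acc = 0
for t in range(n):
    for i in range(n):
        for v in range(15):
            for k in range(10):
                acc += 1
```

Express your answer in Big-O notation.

Each loop level contributes: n × n × 1 × 1. Multiplying the contributions gives O(n^2).

Answer: O(n^2)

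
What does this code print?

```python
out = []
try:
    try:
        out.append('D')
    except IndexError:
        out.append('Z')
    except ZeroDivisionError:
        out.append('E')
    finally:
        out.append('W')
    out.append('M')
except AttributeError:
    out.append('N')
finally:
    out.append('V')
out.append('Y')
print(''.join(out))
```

Execution trace: 'D' (inner try body, no exception) → 'W' (inner finally) → 'M' (try body, no exception) → 'V' (finally) → 'Y' (after the try/except). Output: DWMVY

Answer: DWMVY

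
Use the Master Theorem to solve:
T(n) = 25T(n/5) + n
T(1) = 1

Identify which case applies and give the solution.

a=25, b=5, f(n)=n. log_5(25) = 2. Since c=1 < 2, Case 1 applies: T(n) = Θ(n^log_b(a)) = O(n^2).

Answer: O(n^2) - Case 1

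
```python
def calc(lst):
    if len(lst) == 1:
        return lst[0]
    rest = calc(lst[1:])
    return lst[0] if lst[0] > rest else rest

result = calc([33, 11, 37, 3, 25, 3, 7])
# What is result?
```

Recursive max over [33, 11, 37, 3, 25, 3, 7] = 37

Answer: 37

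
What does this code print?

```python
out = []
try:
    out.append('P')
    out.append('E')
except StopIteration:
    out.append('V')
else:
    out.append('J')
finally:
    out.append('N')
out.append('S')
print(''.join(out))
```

Execution trace: 'P' (try body) → 'E' (try body, no exception) → 'J' (else) → 'N' (finally) → 'S' (after the try/except). Output: PEJNS

Answer: PEJNS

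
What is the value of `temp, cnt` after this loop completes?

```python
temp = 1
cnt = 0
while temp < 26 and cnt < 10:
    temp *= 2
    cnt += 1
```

Double until >= 26 or 10 iterations
`temp, cnt` takes the values: (1, 0) → (2, 0) → (2, 1) → (4, 1) → (4, 2) → (8, 2) → (8, 3) → (16, 3) → (16, 4) → (32, 4) → (32, 5)

Answer: 32, 5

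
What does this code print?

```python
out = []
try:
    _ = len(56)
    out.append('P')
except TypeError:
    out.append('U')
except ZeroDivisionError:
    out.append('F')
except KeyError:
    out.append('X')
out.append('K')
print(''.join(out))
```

Execution trace: 'U' (except TypeError) → 'K' (after the try/except). Output: UK

Answer: UK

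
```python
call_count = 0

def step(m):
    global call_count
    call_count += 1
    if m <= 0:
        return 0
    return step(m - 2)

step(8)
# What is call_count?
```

Linear recursion stepping by 2: 5 calls from m=8 down to ≤0.

Answer: 5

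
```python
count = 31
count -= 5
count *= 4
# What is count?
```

Trace:
`count = 31` → count = 31
`count -= 5` → count = 26
`count *= 4` → count = 104
So count = 104

Answer: 104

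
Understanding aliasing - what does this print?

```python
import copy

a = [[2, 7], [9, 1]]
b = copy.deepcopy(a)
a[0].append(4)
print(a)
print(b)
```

Key concept: deep copy is fully independent.
Step by step:
`a = [[2, 7], [9, 1]]` → a = [[2, 7], [9, 1]]
`b = copy.deepcopy(a)` → b = [[2, 7], [9, 1]]
`a[0].append(4)` → a = [[2, 7, 4], [9, 1]]
`print(a)` → prints [[2, 7, 4], [9, 1]]
`print(b)` → prints [[2, 7], [9, 1]]

Answer:
[[2, 7, 4], [9, 1]]
[[2, 7], [9, 1]]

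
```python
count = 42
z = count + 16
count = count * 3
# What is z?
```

Trace:
`count = 42` → count = 42
`z = count + 16` → z = 58
`count = count * 3` → count = 126
So z = 58

Answer: 58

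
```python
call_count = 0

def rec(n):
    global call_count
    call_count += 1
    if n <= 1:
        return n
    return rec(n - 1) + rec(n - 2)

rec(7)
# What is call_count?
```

Calls(n) = 1 + Calls(n-1) + Calls(n-2); Calls(0)=Calls(1)=1. For n=7 this gives 41.

Answer: 41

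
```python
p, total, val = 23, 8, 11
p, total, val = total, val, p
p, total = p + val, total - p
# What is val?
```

Trace:
`p, total, val = 23, 8, 11` → p = 23; total = 8; val = 11
`p, total, val = total, val, p` → p = 8; total = 11; val = 23
`p, total = p + val, total - p` → p = 31; total = 3
So val = 23

Answer: 23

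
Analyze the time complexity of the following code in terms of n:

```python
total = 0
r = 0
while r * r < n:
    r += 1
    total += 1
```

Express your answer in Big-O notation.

Each loop level contributes: √n. Multiplying the contributions gives O(√n).

Answer: O(√n)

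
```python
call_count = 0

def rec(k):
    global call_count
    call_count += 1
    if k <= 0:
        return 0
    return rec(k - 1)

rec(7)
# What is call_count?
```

Linear recursion stepping by 1: 8 calls from k=7 down to ≤0.

Answer: 8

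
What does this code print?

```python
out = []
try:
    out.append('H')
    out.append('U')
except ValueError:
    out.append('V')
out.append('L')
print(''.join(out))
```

Execution trace: 'H' (try body) → 'U' (try body, no exception) → 'L' (after the try/except). Output: HUL

Answer: HUL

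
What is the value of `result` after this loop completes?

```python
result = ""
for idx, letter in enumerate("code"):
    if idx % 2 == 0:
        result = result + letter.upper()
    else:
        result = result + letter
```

Uppercase even positions in 'code'
`result` takes the values: "" → "C" → "Co" → "CoD" → "CoDe"

Answer: "CoDe"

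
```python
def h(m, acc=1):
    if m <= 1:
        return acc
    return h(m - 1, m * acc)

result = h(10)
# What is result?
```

Accumulator trace (n, acc): (10, 1) -> (9, 10) -> (8, 90) -> (7, 720) -> (6, 5040) -> (5, 30240) -> (4, 151200) -> (3, 604800) -> (2, 1814400) -> (1, 3628800) -> return 3628800

Answer: 3628800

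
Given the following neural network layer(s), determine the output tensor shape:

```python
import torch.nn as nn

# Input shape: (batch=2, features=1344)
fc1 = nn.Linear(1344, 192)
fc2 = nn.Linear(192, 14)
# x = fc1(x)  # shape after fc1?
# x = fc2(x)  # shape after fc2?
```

Input: (2, 1344) -> after fc1: (2, 192) -> Output: (2, 14)

Answer: (2, 14)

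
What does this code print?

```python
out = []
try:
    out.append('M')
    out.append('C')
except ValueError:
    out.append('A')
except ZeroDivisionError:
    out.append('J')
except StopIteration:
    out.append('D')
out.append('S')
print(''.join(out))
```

Execution trace: 'M' (try body) → 'C' (try body, no exception) → 'S' (after the try/except). Output: MCS

Answer: MCS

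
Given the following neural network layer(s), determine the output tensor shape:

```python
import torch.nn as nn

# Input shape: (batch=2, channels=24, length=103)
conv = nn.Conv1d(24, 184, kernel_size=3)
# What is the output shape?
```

Input: (2, 24, 103) -> Output: (2, 184, 101)

Answer: (2, 184, 101)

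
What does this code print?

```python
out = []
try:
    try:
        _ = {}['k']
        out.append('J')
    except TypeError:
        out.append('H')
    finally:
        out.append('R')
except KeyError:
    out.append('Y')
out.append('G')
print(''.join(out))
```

Execution trace: 'R' (finally) → 'Y' (outer except KeyError) → 'G' (after the try/except). Output: RYG

Answer: RYG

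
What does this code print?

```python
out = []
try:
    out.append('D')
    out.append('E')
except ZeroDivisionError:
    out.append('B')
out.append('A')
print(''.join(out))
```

Execution trace: 'D' (try body) → 'E' (try body, no exception) → 'A' (after the try/except). Output: DEA

Answer: DEA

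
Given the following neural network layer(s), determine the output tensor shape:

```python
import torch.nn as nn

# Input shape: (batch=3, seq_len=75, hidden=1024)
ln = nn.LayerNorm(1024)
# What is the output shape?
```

Input: (3, 75, 1024) -> Output: (3, 75, 1024)

Answer: (3, 75, 1024)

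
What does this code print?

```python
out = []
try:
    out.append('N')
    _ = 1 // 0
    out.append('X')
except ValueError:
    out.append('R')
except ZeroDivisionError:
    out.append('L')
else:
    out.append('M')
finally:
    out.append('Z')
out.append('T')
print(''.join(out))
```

Execution trace: 'N' (try body) → 'L' (except ZeroDivisionError) → 'Z' (finally) → 'T' (after the try/except). Output: NLZT

Answer: NLZT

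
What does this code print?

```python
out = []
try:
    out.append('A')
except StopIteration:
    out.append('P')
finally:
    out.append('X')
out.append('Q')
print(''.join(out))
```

Execution trace: 'A' (try body, no exception) → 'X' (finally) → 'Q' (after the try/except). Output: AXQ

Answer: AXQ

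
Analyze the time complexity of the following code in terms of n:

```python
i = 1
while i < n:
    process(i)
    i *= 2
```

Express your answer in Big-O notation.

This is Logarithmic loop. Time complexity: O(log n).

Answer: O(log n)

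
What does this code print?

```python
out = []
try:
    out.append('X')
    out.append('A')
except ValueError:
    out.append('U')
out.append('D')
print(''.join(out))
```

Execution trace: 'X' (try body) → 'A' (try body, no exception) → 'D' (after the try/except). Output: XAD

Answer: XAD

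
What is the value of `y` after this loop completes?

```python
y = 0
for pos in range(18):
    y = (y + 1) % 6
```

Increment mod 6, 18 times = 0
`y` takes the values: 0 → 1 → 2 → 3 → 4 → 5 → 0 → 1 → 2 → 3 → 4 → 5 → 0 → 1 → 2 → 3 → 4 → 5 → 0

Answer: 0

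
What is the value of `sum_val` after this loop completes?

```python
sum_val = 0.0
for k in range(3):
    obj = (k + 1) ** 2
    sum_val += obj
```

Sum of squared losses 1² + 2² + ... + 3²
`sum_val` takes the values: 0.0 → 1.0 → 5.0 → 14.0

Answer: 14.0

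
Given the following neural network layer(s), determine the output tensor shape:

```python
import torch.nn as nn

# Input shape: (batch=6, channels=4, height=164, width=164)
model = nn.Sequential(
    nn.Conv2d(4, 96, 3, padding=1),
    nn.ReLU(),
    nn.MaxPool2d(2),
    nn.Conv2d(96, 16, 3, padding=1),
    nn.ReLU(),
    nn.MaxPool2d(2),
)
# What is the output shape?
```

Input: (6, 4, 164, 164) -> after first Conv2d: (6, 96, 164, 164) -> after first MaxPool2d: (6, 96, 82, 82) -> after second Conv2d: (6, 16, 82, 82) -> Output: (6, 16, 41, 41)

Answer: (6, 16, 41, 41)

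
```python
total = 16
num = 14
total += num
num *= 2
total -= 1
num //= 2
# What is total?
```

Trace:
`total = 16` → total = 16
`num = 14` → num = 14
`total += num` → total = 30
`num *= 2` → num = 28
`total -= 1` → total = 29
`num //= 2` → num = 14
So total = 29

Answer: 29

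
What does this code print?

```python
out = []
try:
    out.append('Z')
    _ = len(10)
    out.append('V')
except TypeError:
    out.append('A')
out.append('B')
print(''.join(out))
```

Execution trace: 'Z' (try body) → 'A' (except TypeError) → 'B' (after the try/except). Output: ZAB

Answer: ZAB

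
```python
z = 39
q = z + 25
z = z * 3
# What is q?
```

Trace:
`z = 39` → z = 39
`q = z + 25` → q = 64
`z = z * 3` → z = 117
So q = 64

Answer: 64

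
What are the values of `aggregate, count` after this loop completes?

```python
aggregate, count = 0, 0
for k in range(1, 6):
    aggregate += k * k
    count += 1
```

Sum of squares and count
`aggregate, count` takes the values: (0, 0) → (1, 0) → (1, 1) → (5, 1) → (5, 2) → (14, 2) → (14, 3) → (30, 3) → (30, 4) → (55, 4) → (55, 5)

Answer: 55, 5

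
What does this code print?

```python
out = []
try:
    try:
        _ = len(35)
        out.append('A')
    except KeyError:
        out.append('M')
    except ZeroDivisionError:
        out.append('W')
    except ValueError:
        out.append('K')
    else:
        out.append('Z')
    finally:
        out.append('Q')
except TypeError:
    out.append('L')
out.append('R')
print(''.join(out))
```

Execution trace: 'Q' (finally) → 'L' (outer except TypeError) → 'R' (after the try/except). Output: QLR

Answer: QLR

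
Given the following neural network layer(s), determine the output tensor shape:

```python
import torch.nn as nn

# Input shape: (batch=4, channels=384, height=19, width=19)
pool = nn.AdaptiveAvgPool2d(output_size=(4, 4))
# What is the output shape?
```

Input: (4, 384, 19, 19) -> Output: (4, 384, 4, 4)

Answer: (4, 384, 4, 4)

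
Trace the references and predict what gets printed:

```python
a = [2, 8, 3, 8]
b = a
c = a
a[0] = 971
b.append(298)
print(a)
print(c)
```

Key concept: multiple aliases.
Step by step:
`a = [2, 8, 3, 8]` → a = [2, 8, 3, 8]
`b = a` → b = [2, 8, 3, 8] (same object as a)
`c = a` → c = [2, 8, 3, 8] (same object as a, b)
`a[0] = 971` → a = [971, 8, 3, 8] (same object as b, c); b = [971, 8, 3, 8] (same object as a, c); c = [971, 8, 3, 8] (same object as a, b)
`b.append(298)` → a = [971, 8, 3, 8, 298] (same object as b, c); b = [971, 8, 3, 8, 298] (same object as a, c); c = [971, 8, 3, 8, 298] (same object as a, b)
`print(a)` → prints [971, 8, 3, 8, 298]
`print(c)` → prints [971, 8, 3, 8, 298]

Answer:
[971, 8, 3, 8, 298]
[971, 8, 3, 8, 298]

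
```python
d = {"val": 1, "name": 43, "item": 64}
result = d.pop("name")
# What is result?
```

Trace:
`d = {"val": 1, "name": 43, "item": 64}` → d = {'val': 1, 'name': 43, 'item': 64}
`result = d.pop("name")` → d = {'val': 1, 'item': 64}; result = 43
So result = 43

Answer: 43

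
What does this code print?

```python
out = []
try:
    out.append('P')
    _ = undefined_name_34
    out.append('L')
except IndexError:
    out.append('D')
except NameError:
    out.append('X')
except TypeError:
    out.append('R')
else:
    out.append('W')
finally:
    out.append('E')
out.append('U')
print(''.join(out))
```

Execution trace: 'P' (try body) → 'X' (except NameError) → 'E' (finally) → 'U' (after the try/except). Output: PXEU

Answer: PXEU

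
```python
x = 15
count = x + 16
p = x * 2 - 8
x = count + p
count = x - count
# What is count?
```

Trace:
`x = 15` → x = 15
`count = x + 16` → count = 31
`p = x * 2 - 8` → p = 22
`x = count + p` → x = 53
`count = x - count` → count = 22
So count = 22

Answer: 22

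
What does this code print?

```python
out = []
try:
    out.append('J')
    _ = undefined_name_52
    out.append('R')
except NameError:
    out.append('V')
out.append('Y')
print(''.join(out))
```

Execution trace: 'J' (try body) → 'V' (except NameError) → 'Y' (after the try/except). Output: JVY

Answer: JVY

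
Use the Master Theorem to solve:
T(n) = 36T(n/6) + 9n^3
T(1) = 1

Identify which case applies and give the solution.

a=36, b=6, f(n)=9n^3. log_6(36) = 2. Since c=3 > 2 and the regularity condition holds (36(n/6)^3 = (36/6^3)n^3 with 36/6^3 < 1), Case 3 applies: T(n) = Θ(f(n)) = O(n^3).

Answer: O(n^3) - Case 3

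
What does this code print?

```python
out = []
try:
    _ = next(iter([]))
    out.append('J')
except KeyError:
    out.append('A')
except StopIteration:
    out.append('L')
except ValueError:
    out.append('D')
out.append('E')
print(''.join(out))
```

Execution trace: 'L' (except StopIteration) → 'E' (after the try/except). Output: LE

Answer: LE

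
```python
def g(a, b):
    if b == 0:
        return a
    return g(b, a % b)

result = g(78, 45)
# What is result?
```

g(78, 45) -> g(45, 33) -> g(33, 12) -> g(12, 9) -> g(9, 3) -> g(3, 0) -> 3

Answer: 3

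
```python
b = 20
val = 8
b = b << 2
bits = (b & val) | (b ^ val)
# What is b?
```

Trace:
`b = 20` → b = 20
`val = 8` → val = 8
`b = b << 2` → b = 80
`bits = (b & val) | (b ^ val)` → bits = 88
So b = 80

Answer: 80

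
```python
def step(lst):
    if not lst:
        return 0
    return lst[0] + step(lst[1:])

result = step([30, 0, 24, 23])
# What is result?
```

30 + 0 + 24 + 23 + 0 = 77

Answer: 77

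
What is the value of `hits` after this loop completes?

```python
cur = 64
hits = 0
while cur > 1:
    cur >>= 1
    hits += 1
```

Count right shifts until 1
`hits` takes the values: 0 → 1 → 2 → 3 → 4 → 5 → 6

Answer: 6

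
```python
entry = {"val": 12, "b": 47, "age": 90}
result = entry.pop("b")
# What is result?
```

Trace:
`entry = {"val": 12, "b": 47, "age": 90}` → entry = {'val': 12, 'b': 47, 'age': 90}
`result = entry.pop("b")` → entry = {'val': 12, 'age': 90}; result = 47
So result = 47

Answer: 47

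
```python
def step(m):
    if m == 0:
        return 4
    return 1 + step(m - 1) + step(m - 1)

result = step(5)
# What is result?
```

step(m) = 1 + 2·step(m-1), step(0)=4. Closed form: (4+1)·2^5 - 1 = 159.

Answer: 159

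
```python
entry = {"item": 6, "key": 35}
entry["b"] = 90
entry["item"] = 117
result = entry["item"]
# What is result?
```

Trace:
`entry = {"item": 6, "key": 35}` → entry = {'item': 6, 'key': 35}
`entry["b"] = 90` → entry = {'item': 6, 'key': 35, 'b': 90}
`entry["item"] = 117` → entry = {'item': 117, 'key': 35, 'b': 90}
`result = entry["item"]` → result = 117
So result = 117

Answer: 117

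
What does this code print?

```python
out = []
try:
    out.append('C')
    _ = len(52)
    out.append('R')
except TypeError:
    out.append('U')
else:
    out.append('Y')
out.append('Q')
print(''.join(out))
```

Execution trace: 'C' (try body) → 'U' (except TypeError) → 'Q' (after the try/except). Output: CUQ

Answer: CUQ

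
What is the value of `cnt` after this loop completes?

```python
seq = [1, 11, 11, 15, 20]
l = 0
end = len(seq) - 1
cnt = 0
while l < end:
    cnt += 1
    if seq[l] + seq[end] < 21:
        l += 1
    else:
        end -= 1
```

Steps to find pair summing to 21
`cnt` takes the values: 0 → 1 → 2 → 3 → 4

Answer: 4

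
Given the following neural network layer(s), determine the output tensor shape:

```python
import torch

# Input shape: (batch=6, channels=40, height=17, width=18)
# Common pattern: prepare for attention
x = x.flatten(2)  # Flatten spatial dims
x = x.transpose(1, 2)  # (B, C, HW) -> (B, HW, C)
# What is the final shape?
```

Input: (6, 40, 17, 18) -> after flatten(2): (6, 40, 306) -> Output: (6, 306, 40)

Answer: (6, 306, 40)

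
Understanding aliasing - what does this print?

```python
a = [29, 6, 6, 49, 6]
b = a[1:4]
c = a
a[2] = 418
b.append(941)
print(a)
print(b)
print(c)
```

Key concept: slice vs alias.
Step by step:
`a = [29, 6, 6, 49, 6]` → a = [29, 6, 6, 49, 6]
`b = a[1:4]` → b = [6, 6, 49]
`c = a` → c = [29, 6, 6, 49, 6] (same object as a)
`a[2] = 418` → a = [29, 6, 418, 49, 6] (same object as c); c = [29, 6, 418, 49, 6] (same object as a)
`b.append(941)` → b = [6, 6, 49, 941]
`print(a)` → prints [29, 6, 418, 49, 6]
`print(b)` → prints [6, 6, 49, 941]
`print(c)` → prints [29, 6, 418, 49, 6]

Answer:
[29, 6, 418, 49, 6]
[6, 6, 49, 941]
[29, 6, 418, 49, 6]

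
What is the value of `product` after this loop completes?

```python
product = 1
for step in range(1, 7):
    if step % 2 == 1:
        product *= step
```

Product of odd numbers 1 to 6
`product` takes the values: 1 → 3 → 15

Answer: 15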